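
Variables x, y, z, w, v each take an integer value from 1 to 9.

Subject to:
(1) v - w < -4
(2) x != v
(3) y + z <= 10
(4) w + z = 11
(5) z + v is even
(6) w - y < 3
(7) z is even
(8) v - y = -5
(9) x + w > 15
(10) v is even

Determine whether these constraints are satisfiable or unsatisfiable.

Try x = 7, y = 7, z = 2, w = 9, v = 2.
Check constraint 1: v - w = -7; constraint 3: y + z = 9; constraint 4: w + z = 11. The remaining constraints are straightforward to verify.

Satisfiable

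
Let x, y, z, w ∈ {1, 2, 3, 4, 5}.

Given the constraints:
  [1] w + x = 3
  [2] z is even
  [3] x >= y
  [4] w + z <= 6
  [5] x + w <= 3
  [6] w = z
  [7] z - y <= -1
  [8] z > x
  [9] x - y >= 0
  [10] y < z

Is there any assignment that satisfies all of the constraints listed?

Constraints 3, 7, and 8 give x < z, z < y, y ≤ x. Chaining: x < z < y ≤ x, which forces x < x — impossible.

Unsatisfiable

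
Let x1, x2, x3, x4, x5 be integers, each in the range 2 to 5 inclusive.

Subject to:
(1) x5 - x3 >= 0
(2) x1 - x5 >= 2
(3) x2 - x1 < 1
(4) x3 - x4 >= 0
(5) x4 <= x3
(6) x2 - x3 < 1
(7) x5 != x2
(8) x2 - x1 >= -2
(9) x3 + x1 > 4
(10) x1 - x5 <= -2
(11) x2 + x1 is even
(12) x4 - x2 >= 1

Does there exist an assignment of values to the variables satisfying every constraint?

Constraints 1, 2, 4, 8, and 12 give x2 − x1 ≥ -2, x1 − x5 ≥ 2, x5 − x3 ≥ 0, x3 − x4 ≥ 0, x4 − x2 ≥ 1.
Adding all 5 inequalities: the left sides telescope to 0, and the right sides sum to (-2) + 2 + 0 + 0 + 1 = 1. So 0 ≥ 1, which is false.

Unsatisfiable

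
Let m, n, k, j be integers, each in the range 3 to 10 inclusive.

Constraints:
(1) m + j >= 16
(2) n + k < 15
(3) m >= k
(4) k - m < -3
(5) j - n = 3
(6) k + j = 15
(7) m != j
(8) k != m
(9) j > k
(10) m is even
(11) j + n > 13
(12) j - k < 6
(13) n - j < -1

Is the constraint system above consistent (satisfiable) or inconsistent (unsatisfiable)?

One satisfying assignment is m = 10, n = 6, k = 6, j = 9.
For the less obvious constraints — constraint 1: m + j = 19; constraint 2: n + k = 12 — and the others hold by inspection.

Satisfiable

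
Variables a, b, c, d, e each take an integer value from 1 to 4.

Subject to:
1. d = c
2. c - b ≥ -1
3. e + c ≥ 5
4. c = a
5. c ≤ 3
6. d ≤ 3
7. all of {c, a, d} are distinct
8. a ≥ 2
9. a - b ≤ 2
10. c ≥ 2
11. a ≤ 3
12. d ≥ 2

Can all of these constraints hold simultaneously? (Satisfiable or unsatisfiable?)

Unsatisfiable

Constraints 5, 6, 8, 10, 11, and 12 confine each of c, a, d to the 2 values {2, 3}.
Constraint 7 requires all 3 of them to be distinct, but only 2 values are available — impossible by the pigeonhole principle.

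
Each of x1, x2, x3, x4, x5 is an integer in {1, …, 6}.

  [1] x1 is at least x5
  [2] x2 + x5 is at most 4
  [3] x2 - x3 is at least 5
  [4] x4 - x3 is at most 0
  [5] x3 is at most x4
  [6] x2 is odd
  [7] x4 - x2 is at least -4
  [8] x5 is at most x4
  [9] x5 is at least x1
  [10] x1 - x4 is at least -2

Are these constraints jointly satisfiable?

Constraints 3, 4, and 7 give x3 − x4 ≥ 0, x4 − x2 ≥ -4, x2 − x3 ≥ 5.
Adding all 3 inequalities: the left sides telescope to 0, and the right sides sum to 0 + (-4) + 5 = 1. So 0 ≥ 1, which is false.

Unsatisfiable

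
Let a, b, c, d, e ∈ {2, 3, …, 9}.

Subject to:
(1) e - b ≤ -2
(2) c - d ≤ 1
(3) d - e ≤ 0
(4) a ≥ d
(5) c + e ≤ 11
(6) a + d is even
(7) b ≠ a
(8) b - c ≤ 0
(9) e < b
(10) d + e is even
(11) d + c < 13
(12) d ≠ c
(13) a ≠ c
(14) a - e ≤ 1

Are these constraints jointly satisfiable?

Unsatisfiable

Constraints 1, 2, 3, and 8 give d − c ≥ -1, c − b ≥ 0, b − e ≥ 2, e − d ≥ 0.
Adding all 4 inequalities: the left sides telescope to 0, and the right sides sum to (-1) + 0 + 2 + 0 = 1. So 0 ≥ 1, which is false.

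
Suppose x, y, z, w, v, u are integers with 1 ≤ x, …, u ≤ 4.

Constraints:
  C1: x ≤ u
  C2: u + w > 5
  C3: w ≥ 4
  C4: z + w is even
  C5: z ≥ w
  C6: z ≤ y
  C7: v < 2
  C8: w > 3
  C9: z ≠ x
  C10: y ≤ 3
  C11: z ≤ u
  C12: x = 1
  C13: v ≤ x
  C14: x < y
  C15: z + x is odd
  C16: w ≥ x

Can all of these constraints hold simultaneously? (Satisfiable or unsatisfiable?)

From constraints 3 and 5: z ≥ w and w ≥ 4, so z ≥ 4. From constraints 6 and 10: z ≤ y and y ≤ 3, so z ≤ 3. But 3 < 4, so no value of z works.

Unsatisfiable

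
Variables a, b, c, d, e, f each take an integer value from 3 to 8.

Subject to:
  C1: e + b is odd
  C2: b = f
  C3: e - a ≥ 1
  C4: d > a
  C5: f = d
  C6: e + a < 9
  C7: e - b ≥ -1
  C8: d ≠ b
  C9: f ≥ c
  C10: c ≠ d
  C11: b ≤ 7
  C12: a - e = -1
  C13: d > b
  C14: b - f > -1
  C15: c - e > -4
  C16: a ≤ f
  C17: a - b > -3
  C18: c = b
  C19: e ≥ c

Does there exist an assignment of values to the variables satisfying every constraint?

Unsatisfiable

From constraints 2, 5, and 18, c = b = f = d, so c = d. But constraint 10 says c ≠ d. Contradiction.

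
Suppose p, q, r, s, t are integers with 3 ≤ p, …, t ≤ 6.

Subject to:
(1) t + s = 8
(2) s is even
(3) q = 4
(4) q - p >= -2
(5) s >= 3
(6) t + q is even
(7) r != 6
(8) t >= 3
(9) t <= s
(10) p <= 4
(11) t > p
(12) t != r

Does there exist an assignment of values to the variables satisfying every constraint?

Take p = 3, q = 4, r = 5, s = 4, t = 4. Then constraint 1: t + s = 8; constraint 4: q - p = 1, and every other listed constraint is also met.

Satisfiable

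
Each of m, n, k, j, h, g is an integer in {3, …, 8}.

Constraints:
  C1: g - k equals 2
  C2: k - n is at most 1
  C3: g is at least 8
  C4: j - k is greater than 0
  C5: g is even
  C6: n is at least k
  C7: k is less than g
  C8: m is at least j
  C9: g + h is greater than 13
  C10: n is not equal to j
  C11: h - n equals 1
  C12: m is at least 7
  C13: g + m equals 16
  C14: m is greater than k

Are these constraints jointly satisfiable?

The assignment m = 8, n = 7, k = 6, j = 8, h = 8, g = 8 works:
  constraint 1 holds since g - k = 2.
  constraint 2 holds since k - n = -1.
The rest check out directly.

Satisfiable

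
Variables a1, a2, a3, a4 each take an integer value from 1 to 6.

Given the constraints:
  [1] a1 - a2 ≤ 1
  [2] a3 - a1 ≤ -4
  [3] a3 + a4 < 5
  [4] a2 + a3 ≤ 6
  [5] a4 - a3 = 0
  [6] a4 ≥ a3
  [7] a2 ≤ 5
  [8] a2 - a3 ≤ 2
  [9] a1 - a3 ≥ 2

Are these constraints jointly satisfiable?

Unsatisfiable

Constraints 1, 2, and 8 give a1 − a3 ≥ 4, a3 − a2 ≥ -2, a2 − a1 ≥ -1.
Adding all 3 inequalities: the left sides telescope to 0, and the right sides sum to 4 + (-2) + (-1) = 1. So 0 ≥ 1, which is false.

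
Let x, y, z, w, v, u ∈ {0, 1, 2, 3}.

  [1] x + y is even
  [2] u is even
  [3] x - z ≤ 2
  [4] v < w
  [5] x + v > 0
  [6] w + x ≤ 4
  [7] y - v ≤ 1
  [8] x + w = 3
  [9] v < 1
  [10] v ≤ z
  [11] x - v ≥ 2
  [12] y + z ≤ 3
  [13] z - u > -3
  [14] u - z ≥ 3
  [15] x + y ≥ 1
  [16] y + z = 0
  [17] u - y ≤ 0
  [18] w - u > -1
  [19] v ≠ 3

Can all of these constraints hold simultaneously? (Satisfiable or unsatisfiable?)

Constraints 3, 7, 11, 14, and 17 give z − x ≥ -2, x − v ≥ 2, v − y ≥ -1, y − u ≥ 0, u − z ≥ 3.
Adding all 5 inequalities: the left sides telescope to 0, and the right sides sum to (-2) + 2 + (-1) + 0 + 3 = 2. So 0 ≥ 2, which is false.

Unsatisfiable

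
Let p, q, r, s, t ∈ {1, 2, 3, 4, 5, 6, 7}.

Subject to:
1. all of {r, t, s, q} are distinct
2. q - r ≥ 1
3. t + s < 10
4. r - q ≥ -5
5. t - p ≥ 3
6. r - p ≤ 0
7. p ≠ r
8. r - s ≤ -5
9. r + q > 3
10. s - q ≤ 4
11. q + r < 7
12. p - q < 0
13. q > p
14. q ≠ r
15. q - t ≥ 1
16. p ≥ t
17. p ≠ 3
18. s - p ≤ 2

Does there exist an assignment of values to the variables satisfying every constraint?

Unsatisfiable

Constraints 4, 5, 8, 15, and 18 give r − q ≥ -5, q − t ≥ 1, t − p ≥ 3, p − s ≥ -2, s − r ≥ 5.
Adding all 5 inequalities: the left sides telescope to 0, and the right sides sum to (-5) + 1 + 3 + (-2) + 5 = 2. So 0 ≥ 2, which is false.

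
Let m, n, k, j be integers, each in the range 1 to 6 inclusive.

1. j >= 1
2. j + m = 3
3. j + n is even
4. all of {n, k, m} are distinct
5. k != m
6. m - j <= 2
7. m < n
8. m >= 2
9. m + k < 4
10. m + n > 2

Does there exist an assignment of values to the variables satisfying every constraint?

Try m = 2, n = 3, k = 1, j = 1.
Check constraint 2: j + m = 3; constraint 6: m - j = 1; constraint 9: m + k = 3. The remaining constraints are straightforward to verify.

Satisfiable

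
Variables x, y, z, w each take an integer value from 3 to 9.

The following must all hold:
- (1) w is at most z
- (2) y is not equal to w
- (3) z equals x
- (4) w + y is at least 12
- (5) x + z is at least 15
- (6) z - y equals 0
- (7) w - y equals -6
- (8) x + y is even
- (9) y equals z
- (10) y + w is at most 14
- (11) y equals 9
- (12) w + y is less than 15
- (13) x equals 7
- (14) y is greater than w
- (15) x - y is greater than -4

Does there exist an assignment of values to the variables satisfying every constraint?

Unsatisfiable

Constraint 11 fixes y = 9 and constraint 13 fixes x = 7. Constraints 3 and 9 give y = z = x, so y = x. But 9 ≠ 7 — contradiction.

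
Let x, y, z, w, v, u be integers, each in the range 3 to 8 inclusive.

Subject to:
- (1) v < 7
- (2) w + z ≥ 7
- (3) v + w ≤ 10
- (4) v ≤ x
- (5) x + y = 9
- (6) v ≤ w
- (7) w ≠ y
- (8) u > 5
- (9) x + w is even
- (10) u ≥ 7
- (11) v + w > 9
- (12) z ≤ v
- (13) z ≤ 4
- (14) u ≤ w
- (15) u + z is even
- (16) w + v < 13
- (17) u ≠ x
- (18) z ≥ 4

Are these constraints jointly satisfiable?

Unsatisfiable

From constraints 12 and 18: v ≥ z ≥ 4. From constraints 10 and 14: w ≥ u ≥ 7. Hence v + w ≥ 11. But constraint 3 requires v + w ≤ 10, and 10 < 11. Contradiction.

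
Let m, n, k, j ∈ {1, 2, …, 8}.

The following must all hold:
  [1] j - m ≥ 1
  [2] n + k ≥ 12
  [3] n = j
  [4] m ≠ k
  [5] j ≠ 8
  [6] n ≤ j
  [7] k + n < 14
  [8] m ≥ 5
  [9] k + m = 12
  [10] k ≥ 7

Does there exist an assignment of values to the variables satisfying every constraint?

Satisfiable

Try m = 5, n = 6, k = 7, j = 6.
Check constraint 1: j - m = 1; constraint 2: n + k = 13. The remaining constraints are straightforward to verify.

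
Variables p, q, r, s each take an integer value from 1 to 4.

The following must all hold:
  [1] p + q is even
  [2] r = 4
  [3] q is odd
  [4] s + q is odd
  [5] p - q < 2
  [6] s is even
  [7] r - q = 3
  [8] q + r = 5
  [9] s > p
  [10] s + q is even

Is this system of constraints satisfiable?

Constraint 6 makes s even and constraint 3 makes q odd, so s + q must be odd. Constraint 10 says s + q is even — contradiction.

Unsatisfiable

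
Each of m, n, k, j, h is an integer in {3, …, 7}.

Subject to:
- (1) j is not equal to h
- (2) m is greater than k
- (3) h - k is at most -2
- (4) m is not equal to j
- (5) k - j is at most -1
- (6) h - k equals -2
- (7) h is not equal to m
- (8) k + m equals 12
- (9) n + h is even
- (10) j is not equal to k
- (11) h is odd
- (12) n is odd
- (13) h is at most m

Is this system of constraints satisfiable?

Take m = 7, n = 7, k = 5, j = 6, h = 3. Then constraint 3: h - k = -2; constraint 5: k - j = -1, and every other listed constraint is also met.

Satisfiable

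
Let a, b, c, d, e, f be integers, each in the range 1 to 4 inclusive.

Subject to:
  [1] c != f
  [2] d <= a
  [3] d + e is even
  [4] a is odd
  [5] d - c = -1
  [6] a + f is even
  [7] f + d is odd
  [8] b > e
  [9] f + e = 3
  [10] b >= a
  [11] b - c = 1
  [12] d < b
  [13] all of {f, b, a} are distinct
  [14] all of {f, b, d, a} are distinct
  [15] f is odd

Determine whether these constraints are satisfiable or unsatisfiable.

Satisfiable

One satisfying assignment is a = 3, b = 4, c = 3, d = 2, e = 2, f = 1.
For the less obvious constraints — constraint 5: d - c = -1; constraint 9: f + e = 3; constraint 11: b - c = 1 — and the others hold by inspection.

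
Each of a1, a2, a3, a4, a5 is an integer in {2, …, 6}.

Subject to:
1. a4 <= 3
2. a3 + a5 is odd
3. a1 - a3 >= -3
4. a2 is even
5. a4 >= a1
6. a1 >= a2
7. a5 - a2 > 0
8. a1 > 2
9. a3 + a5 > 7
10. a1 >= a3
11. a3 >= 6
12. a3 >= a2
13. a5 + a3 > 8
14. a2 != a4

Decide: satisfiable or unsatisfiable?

From constraints 10 and 11: a1 ≥ a3 and a3 ≥ 6, so a1 ≥ 6. From constraints 1 and 5: a1 ≤ a4 and a4 ≤ 3, so a1 ≤ 3. But 3 < 6, so no value of a1 works.

Unsatisfiable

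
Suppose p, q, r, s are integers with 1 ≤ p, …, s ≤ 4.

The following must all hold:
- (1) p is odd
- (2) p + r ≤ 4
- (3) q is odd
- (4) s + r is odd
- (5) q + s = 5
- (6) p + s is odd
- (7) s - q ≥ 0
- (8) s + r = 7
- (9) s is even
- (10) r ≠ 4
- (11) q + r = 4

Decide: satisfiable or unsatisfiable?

The assignment p = 1, q = 1, r = 3, s = 4 works:
  constraint 2 holds since p + r = 4.
  constraint 5 holds since q + s = 5.
The rest check out directly.

Satisfiable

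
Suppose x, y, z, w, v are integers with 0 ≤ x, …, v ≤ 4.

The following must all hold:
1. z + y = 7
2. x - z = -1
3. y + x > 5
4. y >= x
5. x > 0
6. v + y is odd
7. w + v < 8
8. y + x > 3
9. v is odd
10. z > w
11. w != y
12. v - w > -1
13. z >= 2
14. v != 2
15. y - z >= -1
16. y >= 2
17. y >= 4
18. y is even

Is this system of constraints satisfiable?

Setting (x, y, z, w, v) = (2, 4, 3, 2, 3) satisfies everything: constraint 1: z + y = 7; constraint 2: x - z = -1, and the others follow.

Satisfiable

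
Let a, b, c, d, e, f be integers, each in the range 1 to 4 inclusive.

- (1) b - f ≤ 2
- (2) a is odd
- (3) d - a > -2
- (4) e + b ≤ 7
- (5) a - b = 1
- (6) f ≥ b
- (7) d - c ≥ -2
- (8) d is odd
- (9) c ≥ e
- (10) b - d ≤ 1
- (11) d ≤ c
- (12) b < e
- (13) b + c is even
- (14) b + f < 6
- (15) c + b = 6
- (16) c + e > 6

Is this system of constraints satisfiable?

Satisfiable

Take a = 3, b = 2, c = 4, d = 3, e = 3, f = 3. Then constraint 1: b - f = -1; constraint 3: d - a = 0, and every other listed constraint is also met.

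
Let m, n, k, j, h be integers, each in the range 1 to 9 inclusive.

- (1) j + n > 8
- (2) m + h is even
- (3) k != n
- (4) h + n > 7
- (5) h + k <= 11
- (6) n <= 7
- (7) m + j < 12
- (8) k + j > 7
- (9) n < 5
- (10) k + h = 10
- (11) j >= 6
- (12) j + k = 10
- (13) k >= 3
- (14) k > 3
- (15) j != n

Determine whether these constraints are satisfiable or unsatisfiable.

Take m = 4, n = 3, k = 4, j = 6, h = 6. Then constraint 1: j + n = 9; constraint 4: h + n = 9; constraint 5: h + k = 10, and every other listed constraint is also met.

Satisfiable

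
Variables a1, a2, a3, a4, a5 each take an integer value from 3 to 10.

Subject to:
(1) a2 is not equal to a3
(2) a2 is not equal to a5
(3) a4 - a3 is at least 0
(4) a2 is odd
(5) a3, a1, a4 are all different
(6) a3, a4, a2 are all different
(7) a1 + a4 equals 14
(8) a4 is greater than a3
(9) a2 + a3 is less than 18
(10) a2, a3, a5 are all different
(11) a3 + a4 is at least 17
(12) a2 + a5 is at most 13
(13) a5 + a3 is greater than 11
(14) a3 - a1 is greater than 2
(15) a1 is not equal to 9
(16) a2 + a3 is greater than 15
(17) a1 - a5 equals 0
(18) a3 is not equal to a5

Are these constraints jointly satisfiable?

Try a1 = 4, a2 = 7, a3 = 9, a4 = 10, a5 = 4.
Check constraint 3: a4 - a3 = 1; constraint 7: a1 + a4 = 14; constraint 9: a2 + a3 = 16. The remaining constraints are straightforward to verify.

Satisfiable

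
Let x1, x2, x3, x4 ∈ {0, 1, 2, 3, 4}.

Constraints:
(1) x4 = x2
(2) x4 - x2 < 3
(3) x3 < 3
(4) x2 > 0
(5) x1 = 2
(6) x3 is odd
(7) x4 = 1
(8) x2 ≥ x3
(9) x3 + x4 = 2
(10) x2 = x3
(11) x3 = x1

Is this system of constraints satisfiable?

Unsatisfiable

Constraint 7 fixes x4 = 1 and constraint 5 fixes x1 = 2. Constraints 1, 10, and 11 give x4 = x2 = x3 = x1, so x4 = x1. But 1 ≠ 2 — contradiction.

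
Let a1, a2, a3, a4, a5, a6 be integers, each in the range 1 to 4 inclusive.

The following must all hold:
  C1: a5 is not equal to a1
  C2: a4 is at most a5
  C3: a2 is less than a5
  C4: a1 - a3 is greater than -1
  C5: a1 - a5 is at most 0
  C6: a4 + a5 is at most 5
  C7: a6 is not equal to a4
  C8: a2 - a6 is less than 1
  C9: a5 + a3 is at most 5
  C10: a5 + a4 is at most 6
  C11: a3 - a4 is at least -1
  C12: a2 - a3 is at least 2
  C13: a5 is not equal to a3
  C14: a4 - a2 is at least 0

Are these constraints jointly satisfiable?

Unsatisfiable

Constraints 11, 12, and 14 give a4 − a2 ≥ 0, a2 − a3 ≥ 2, a3 − a4 ≥ -1.
Adding all 3 inequalities: the left sides telescope to 0, and the right sides sum to 0 + 2 + (-1) = 1. So 0 ≥ 1, which is false.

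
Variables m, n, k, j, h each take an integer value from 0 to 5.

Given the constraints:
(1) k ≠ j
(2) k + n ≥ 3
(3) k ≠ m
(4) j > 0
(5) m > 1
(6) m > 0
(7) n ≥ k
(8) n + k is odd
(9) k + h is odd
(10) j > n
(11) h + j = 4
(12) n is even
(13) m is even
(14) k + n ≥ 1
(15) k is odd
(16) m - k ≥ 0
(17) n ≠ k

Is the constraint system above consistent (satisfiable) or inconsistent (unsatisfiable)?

Take m = 2, n = 2, k = 1, j = 4, h = 0. Then constraint 2: k + n = 3; constraint 11: h + j = 4, and every other listed constraint is also met.

Satisfiable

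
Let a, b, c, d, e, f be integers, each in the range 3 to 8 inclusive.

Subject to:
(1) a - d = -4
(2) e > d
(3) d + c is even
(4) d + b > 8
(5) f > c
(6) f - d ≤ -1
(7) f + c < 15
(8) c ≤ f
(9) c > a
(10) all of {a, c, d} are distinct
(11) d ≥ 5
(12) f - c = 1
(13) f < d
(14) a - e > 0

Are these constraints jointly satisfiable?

Unsatisfiable

Constraints 2, 5, 6, 9, and 14 give d < e, e < a, a < c, c < f, f < d. Chaining: d < e < a < c < f < d, which forces d < d — impossible.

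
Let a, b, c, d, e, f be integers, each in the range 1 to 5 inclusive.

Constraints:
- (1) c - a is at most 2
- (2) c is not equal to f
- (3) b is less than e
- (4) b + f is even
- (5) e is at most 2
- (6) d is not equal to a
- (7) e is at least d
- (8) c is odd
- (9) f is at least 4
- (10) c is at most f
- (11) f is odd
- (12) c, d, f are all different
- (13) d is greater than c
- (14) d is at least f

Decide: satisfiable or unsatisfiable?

From constraints 9 and 14: d ≥ f and f ≥ 4, so d ≥ 4. From constraints 5 and 7: d ≤ e and e ≤ 2, so d ≤ 2. But 2 < 4, so no value of d works.

Unsatisfiable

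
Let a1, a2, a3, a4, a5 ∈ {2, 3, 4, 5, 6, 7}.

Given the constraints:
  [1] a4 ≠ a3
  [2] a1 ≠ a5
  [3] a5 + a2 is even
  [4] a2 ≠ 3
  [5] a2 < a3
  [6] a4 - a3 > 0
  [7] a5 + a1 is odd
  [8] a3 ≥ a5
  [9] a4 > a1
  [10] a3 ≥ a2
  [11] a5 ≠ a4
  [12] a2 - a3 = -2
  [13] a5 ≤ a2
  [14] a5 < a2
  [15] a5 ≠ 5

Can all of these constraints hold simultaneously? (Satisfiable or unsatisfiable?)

Try a1 = 5, a2 = 4, a3 = 6, a4 = 7, a5 = 2.
Check constraint 3: a5 + a2 = 6 is even; constraint 6: a4 - a3 = 1; constraint 12: a2 - a3 = -2. The remaining constraints are straightforward to verify.

Satisfiable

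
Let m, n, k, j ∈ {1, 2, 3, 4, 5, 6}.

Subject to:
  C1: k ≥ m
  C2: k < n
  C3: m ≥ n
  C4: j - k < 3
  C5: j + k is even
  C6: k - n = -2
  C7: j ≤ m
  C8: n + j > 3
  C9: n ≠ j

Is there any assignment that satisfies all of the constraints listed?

Constraints 1, 2, and 3 give m ≤ k, k < n, n ≤ m. Chaining: m ≤ k < n ≤ m, which forces m < m — impossible.

Unsatisfiable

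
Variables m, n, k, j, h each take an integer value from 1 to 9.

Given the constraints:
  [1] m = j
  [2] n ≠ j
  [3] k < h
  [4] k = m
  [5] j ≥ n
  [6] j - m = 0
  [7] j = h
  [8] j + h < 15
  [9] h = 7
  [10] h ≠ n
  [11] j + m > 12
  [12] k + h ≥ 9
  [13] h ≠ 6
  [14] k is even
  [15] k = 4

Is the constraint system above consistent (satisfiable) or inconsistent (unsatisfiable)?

Constraint 15 fixes k = 4 and constraint 9 fixes h = 7. Constraints 1, 4, and 7 give k = m = j = h, so k = h. But 4 ≠ 7 — contradiction.

Unsatisfiable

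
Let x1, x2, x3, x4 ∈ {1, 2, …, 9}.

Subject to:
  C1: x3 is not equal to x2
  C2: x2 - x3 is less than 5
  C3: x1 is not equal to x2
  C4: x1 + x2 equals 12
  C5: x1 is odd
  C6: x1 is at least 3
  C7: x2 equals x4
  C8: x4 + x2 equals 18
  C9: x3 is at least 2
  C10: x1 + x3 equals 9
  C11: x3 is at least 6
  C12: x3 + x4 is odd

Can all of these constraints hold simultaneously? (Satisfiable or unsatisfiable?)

Satisfiable

Take x1 = 3, x2 = 9, x3 = 6, x4 = 9. Then constraint 2: x2 - x3 = 3; constraint 4: x1 + x2 = 12; constraint 8: x4 + x2 = 18, and every other listed constraint is also met.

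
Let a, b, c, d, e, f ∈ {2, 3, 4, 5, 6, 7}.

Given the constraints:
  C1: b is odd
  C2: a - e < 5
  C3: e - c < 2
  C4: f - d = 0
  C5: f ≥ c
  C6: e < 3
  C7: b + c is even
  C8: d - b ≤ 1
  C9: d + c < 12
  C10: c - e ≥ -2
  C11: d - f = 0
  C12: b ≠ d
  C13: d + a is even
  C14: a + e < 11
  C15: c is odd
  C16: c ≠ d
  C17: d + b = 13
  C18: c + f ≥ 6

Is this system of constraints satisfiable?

Satisfiable

Setting (a, b, c, d, e, f) = (6, 7, 3, 6, 2, 6) satisfies everything: constraint 2: a - e = 4; constraint 3: e - c = -1; constraint 4: f - d = 0, and the others follow.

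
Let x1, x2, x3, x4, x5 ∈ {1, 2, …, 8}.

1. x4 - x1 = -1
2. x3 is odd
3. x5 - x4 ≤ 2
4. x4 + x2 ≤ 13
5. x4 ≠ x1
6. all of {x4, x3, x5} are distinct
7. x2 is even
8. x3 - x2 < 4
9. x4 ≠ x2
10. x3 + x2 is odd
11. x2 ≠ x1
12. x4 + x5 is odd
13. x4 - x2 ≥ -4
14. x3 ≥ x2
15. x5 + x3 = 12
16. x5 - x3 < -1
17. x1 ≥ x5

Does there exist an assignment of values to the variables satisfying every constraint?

Satisfiable

Setting (x1, x2, x3, x4, x5) = (5, 6, 7, 4, 5) satisfies everything: constraint 1: x4 - x1 = -1; constraint 3: x5 - x4 = 1; constraint 4: x4 + x2 = 10, and the others follow.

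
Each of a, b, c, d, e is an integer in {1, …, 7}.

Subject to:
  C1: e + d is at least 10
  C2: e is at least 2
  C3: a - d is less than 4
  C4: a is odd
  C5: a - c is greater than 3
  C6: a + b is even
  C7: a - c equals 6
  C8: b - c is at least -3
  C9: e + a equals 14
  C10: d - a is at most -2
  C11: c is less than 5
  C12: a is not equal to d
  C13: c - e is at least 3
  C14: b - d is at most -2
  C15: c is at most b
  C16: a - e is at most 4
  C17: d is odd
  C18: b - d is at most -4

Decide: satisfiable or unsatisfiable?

Unsatisfiable

Constraints 8, 10, 13, 16, and 18 give a − d ≥ 2, d − b ≥ 4, b − c ≥ -3, c − e ≥ 3, e − a ≥ -4.
Adding all 5 inequalities: the left sides telescope to 0, and the right sides sum to 2 + 4 + (-3) + 3 + (-4) = 2. So 0 ≥ 2, which is false.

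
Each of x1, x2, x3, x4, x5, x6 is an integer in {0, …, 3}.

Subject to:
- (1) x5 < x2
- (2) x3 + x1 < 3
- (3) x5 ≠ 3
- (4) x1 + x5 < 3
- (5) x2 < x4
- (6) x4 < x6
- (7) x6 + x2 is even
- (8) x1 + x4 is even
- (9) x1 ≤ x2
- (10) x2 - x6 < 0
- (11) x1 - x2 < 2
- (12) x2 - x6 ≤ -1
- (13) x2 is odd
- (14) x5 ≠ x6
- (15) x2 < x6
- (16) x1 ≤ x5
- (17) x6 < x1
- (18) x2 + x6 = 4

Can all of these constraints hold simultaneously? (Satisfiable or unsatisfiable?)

Unsatisfiable

Constraints 1, 5, 6, 16, and 17 give x2 < x4, x4 < x6, x6 < x1, x1 ≤ x5, x5 < x2. Chaining: x2 < x4 < x6 < x1 ≤ x5 < x2, which forces x2 < x2 — impossible.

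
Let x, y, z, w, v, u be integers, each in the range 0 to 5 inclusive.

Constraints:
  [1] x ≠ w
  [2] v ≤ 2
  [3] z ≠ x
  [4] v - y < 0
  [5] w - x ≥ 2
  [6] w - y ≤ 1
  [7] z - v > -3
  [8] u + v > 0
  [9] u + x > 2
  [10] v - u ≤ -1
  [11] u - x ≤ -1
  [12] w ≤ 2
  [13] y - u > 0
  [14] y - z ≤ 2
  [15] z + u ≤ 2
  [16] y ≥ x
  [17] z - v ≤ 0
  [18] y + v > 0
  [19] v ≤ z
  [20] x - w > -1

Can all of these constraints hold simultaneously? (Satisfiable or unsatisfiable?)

Unsatisfiable

Constraints 5, 6, 10, 11, 14, and 17 give z − y ≥ -2, y − w ≥ -1, w − x ≥ 2, x − u ≥ 1, u − v ≥ 1, v − z ≥ 0.
Adding all 6 inequalities: the left sides telescope to 0, and the right sides sum to (-2) + (-1) + 2 + 1 + 1 + 0 = 1. So 0 ≥ 1, which is false.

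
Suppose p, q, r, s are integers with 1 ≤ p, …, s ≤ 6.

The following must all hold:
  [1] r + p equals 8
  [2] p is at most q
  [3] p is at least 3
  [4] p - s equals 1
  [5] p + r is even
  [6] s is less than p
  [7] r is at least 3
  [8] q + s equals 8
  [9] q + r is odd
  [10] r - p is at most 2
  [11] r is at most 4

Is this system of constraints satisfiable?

Setting (p, q, r, s) = (4, 5, 4, 3) satisfies everything: constraint 1: r + p = 8; constraint 4: p - s = 1, and the others follow.

Satisfiable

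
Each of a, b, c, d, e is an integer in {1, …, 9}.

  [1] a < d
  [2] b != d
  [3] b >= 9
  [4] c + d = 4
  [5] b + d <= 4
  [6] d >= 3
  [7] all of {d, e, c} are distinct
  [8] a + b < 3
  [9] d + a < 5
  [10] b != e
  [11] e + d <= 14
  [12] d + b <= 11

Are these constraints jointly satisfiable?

Unsatisfiable

From constraint 6: d ≥ 3. From constraint 3: b ≥ 9. Hence d + b ≥ 12. But constraint 12 requires d + b ≤ 11, and 11 < 12. Contradiction.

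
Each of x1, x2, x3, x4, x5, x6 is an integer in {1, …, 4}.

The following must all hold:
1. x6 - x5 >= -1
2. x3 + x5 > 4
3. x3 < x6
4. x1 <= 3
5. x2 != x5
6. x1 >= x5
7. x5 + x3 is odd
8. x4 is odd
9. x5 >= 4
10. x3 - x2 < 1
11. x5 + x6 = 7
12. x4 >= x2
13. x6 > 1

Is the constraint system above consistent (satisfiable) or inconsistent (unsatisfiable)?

From constraints 6 and 9: x1 ≥ x5 and x5 ≥ 4, so x1 ≥ 4. From constraint 4: x1 ≤ 3. But 3 < 4, so no value of x1 works.

Unsatisfiable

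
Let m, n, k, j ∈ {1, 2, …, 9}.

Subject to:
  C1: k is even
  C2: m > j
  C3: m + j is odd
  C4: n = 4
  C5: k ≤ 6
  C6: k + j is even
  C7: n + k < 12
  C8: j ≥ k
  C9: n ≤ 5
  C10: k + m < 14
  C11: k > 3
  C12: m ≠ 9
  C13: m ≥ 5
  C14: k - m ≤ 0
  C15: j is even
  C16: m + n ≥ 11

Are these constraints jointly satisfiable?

Satisfiable

Try m = 7, n = 4, k = 6, j = 6.
Check constraint 7: n + k = 10; constraint 10: k + m = 13. The remaining constraints are straightforward to verify.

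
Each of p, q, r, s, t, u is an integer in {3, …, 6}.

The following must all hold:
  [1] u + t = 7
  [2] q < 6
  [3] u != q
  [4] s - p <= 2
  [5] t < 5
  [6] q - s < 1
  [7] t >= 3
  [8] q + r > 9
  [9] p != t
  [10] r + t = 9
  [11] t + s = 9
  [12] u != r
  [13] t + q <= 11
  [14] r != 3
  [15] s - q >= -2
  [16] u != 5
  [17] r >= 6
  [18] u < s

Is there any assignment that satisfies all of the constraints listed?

Satisfiable

The assignment p = 5, q = 5, r = 6, s = 6, t = 3, u = 4 works:
  constraint 1 holds since u + t = 7.
  constraint 4 holds since s - p = 1.
  constraint 6 holds since q - s = -1.
The rest check out directly.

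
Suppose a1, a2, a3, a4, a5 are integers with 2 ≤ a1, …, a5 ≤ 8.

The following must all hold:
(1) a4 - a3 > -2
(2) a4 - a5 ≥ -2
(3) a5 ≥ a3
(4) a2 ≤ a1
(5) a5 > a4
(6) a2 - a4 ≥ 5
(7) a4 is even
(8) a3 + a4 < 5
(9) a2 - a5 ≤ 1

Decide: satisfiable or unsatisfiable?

Constraints 2, 6, and 9 give a4 − a5 ≥ -2, a5 − a2 ≥ -1, a2 − a4 ≥ 5.
Adding all 3 inequalities: the left sides telescope to 0, and the right sides sum to (-2) + (-1) + 5 = 2. So 0 ≥ 2, which is false.

Unsatisfiable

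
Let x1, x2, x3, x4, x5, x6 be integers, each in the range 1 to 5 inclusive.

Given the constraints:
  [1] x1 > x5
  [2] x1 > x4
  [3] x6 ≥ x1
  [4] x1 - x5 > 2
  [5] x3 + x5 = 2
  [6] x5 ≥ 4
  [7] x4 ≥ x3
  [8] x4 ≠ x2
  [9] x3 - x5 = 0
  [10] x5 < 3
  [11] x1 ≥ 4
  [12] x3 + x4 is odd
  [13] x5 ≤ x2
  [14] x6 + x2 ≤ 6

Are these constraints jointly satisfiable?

From constraints 3 and 11: x6 ≥ x1 ≥ 4. From constraints 6 and 13: x2 ≥ x5 ≥ 4. Hence x6 + x2 ≥ 8. But constraint 14 requires x6 + x2 ≤ 6, and 6 < 8. Contradiction.

Unsatisfiable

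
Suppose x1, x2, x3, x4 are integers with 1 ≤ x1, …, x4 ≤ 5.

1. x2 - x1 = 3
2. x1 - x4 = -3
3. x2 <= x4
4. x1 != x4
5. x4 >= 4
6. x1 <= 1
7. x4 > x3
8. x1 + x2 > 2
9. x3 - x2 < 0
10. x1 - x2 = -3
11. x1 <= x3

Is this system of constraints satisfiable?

Satisfiable

The assignment x1 = 1, x2 = 4, x3 = 3, x4 = 4 works:
  constraint 1 holds since x2 - x1 = 3.
  constraint 2 holds since x1 - x4 = -3.
The rest check out directly.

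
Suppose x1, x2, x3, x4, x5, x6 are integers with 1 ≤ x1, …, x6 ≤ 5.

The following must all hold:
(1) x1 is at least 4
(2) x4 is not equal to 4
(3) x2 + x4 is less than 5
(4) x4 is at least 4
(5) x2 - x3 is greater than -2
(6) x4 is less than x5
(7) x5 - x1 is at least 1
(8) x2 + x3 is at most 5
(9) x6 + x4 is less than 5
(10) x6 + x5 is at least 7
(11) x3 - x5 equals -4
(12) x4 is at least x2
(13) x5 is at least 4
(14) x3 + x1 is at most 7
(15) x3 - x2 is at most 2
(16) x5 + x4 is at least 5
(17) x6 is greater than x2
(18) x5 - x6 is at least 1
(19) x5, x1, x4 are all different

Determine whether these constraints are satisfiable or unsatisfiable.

Constraints 1, 4, and 13 confine each of x5, x1, x4 to the 2 values {4, 5} (the domain already gives each ≤ 5).
Constraint 19 requires all 3 of them to be distinct, but only 2 values are available — impossible by the pigeonhole principle.

Unsatisfiable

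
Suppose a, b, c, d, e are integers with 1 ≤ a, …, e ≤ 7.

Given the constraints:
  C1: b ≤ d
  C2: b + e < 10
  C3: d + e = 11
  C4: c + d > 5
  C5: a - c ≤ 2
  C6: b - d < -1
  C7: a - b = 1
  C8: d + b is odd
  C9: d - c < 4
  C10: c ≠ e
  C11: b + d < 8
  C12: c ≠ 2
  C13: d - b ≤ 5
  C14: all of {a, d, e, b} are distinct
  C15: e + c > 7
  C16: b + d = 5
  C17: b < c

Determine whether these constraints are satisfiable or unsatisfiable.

One satisfying assignment is a = 2, b = 1, c = 3, d = 4, e = 7.
For the less obvious constraints — constraint 2: b + e = 8; constraint 3: d + e = 11 — and the others hold by inspection.

Satisfiable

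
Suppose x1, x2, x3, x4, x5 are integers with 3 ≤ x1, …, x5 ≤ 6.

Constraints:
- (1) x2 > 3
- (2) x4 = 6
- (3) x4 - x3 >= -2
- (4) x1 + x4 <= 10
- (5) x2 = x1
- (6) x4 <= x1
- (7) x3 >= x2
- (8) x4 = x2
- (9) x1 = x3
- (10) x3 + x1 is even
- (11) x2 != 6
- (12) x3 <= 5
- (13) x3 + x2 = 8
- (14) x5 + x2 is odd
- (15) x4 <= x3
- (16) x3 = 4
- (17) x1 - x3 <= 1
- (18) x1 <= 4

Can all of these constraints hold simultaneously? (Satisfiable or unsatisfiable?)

Unsatisfiable

Constraint 2 fixes x4 = 6 and constraint 16 fixes x3 = 4. Constraints 5, 8, and 9 give x4 = x2 = x1 = x3, so x4 = x3. But 6 ≠ 4 — contradiction.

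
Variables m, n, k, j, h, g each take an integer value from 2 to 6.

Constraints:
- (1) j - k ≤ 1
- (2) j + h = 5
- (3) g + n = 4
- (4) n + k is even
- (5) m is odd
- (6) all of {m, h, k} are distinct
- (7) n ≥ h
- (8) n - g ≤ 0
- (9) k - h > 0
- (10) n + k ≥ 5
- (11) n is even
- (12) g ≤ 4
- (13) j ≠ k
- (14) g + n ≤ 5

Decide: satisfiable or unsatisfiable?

Satisfiable

The assignment m = 5, n = 2, k = 4, j = 3, h = 2, g = 2 works:
  constraint 1 holds since j - k = -1.
  constraint 2 holds since j + h = 5.
  constraint 3 holds since g + n = 4.
The rest check out directly.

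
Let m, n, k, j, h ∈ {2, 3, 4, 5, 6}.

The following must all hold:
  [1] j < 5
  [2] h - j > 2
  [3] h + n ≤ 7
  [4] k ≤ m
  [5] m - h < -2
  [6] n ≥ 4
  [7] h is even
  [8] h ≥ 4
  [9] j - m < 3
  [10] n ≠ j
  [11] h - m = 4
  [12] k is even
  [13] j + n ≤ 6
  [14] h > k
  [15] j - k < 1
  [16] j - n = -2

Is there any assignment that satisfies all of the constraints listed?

Unsatisfiable

From constraint 8: h ≥ 4. From constraint 6: n ≥ 4. Hence h + n ≥ 8. But constraint 3 requires h + n ≤ 7, and 7 < 8. Contradiction.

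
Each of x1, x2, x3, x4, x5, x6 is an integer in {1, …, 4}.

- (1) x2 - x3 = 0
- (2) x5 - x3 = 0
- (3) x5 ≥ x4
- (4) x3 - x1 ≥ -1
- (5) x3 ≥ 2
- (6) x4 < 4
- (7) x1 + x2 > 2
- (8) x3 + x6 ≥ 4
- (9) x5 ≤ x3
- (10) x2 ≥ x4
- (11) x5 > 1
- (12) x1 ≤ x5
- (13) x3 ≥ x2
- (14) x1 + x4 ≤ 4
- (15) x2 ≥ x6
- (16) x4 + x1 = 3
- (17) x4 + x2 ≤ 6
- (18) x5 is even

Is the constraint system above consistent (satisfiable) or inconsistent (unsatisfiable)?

Try x1 = 1, x2 = 2, x3 = 2, x4 = 2, x5 = 2, x6 = 2.
Check constraint 1: x2 - x3 = 0; constraint 2: x5 - x3 = 0. The remaining constraints are straightforward to verify.

Satisfiable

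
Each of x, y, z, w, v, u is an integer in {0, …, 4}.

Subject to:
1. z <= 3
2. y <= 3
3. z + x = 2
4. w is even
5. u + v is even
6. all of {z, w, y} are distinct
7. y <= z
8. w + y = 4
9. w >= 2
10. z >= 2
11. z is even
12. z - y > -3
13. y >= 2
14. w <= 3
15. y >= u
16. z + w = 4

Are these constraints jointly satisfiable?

Constraints 1, 2, 9, 10, 13, and 14 confine each of z, w, y to the 2 values {2, 3}.
Constraint 6 requires all 3 of them to be distinct, but only 2 values are available — impossible by the pigeonhole principle.

Unsatisfiable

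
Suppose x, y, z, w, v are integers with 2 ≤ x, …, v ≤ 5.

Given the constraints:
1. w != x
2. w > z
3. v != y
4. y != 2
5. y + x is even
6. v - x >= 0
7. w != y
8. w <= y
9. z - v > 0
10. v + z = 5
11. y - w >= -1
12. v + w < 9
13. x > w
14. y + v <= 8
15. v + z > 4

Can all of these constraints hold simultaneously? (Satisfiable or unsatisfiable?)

Unsatisfiable

Constraints 2, 6, 9, and 13 give x ≤ v, v < z, z < w, w < x. Chaining: x ≤ v < z < w < x, which forces x < x — impossible.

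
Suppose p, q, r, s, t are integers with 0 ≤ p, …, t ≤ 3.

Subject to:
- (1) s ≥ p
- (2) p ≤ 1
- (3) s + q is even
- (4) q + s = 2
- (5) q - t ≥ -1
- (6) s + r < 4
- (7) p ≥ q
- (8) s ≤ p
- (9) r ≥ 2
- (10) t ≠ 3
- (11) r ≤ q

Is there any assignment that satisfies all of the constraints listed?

From constraints 9 and 11: q ≥ r and r ≥ 2, so q ≥ 2. From constraints 2 and 7: q ≤ p and p ≤ 1, so q ≤ 1. But 1 < 2, so no value of q works.

Unsatisfiable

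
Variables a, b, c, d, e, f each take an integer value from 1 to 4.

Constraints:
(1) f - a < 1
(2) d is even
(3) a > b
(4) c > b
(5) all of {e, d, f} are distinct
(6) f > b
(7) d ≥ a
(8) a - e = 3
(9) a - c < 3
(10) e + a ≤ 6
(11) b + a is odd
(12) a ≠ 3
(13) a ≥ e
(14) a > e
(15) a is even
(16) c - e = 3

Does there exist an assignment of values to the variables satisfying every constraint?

Satisfiable

Try a = 4, b = 1, c = 4, d = 4, e = 1, f = 3.
Check constraint 1: f - a = -1; constraint 8: a - e = 3; constraint 9: a - c = 0. The remaining constraints are straightforward to verify.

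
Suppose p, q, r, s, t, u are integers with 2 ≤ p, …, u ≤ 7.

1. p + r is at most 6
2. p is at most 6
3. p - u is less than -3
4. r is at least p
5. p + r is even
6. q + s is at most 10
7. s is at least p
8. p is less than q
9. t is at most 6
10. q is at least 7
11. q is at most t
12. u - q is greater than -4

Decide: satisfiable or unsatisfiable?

From constraints 10 and 11: t ≥ q and q ≥ 7, so t ≥ 7. From constraint 9: t ≤ 6. But 6 < 7, so no value of t works.

Unsatisfiable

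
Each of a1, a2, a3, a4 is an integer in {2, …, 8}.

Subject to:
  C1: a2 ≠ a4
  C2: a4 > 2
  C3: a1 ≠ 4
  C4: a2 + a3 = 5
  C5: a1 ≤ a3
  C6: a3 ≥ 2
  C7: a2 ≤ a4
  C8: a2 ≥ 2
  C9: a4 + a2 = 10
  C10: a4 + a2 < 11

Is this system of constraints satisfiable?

Satisfiable

Try a1 = 2, a2 = 3, a3 = 2, a4 = 7.
Check constraint 4: a2 + a3 = 5; constraint 9: a4 + a2 = 10. The remaining constraints are straightforward to verify.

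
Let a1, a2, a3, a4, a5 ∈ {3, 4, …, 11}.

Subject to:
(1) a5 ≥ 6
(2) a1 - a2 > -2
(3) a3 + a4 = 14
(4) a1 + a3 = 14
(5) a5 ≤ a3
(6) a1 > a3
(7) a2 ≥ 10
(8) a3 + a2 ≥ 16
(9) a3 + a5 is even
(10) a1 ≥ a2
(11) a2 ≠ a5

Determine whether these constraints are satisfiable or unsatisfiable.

Unsatisfiable

From constraints 7 and 10: a1 ≥ a2 ≥ 10. From constraints 1 and 5: a3 ≥ a5 ≥ 6. Hence a1 + a3 ≥ 16. But constraint 4 requires a1 + a3 = 14, and 14 < 16. Contradiction.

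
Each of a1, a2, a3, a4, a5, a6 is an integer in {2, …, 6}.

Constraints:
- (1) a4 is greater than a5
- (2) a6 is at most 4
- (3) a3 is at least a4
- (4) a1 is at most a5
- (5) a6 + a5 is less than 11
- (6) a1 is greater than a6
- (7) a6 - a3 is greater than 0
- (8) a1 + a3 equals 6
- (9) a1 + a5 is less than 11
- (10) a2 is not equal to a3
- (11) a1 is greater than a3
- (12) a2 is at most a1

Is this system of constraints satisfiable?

Constraints 1, 3, 4, 6, and 7 give a5 < a4, a4 ≤ a3, a3 < a6, a6 < a1, a1 ≤ a5. Chaining: a5 < a4 ≤ a3 < a6 < a1 ≤ a5, which forces a5 < a5 — impossible.

Unsatisfiable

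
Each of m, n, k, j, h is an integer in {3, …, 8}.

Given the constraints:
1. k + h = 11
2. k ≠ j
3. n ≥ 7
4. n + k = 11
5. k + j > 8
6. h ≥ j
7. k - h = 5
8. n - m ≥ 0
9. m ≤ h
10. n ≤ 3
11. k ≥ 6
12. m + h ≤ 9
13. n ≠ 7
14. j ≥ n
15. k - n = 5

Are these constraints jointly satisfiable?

From constraint 3: n ≥ 7. From constraint 11: k ≥ 6. Hence n + k ≥ 13. But constraint 4 requires n + k = 11, and 11 < 13. Contradiction.

Unsatisfiable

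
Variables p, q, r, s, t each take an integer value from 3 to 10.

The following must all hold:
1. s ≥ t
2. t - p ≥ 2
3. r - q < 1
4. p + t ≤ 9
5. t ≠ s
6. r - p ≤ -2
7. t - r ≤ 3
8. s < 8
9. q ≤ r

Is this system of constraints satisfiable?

Unsatisfiable

Constraints 2, 6, and 7 give r − t ≥ -3, t − p ≥ 2, p − r ≥ 2.
Adding all 3 inequalities: the left sides telescope to 0, and the right sides sum to (-3) + 2 + 2 = 1. So 0 ≥ 1, which is false.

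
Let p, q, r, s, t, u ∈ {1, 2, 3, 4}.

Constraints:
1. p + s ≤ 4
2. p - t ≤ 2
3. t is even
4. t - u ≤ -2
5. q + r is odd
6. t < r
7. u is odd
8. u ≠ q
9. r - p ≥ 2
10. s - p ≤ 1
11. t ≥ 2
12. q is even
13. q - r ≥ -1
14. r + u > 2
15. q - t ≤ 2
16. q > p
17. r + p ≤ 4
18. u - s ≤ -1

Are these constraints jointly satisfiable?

Constraints 4, 9, 10, 13, 15, and 18 give p − s ≥ -1, s − u ≥ 1, u − t ≥ 2, t − q ≥ -2, q − r ≥ -1, r − p ≥ 2.
Adding all 6 inequalities: the left sides telescope to 0, and the right sides sum to (-1) + 1 + 2 + (-2) + (-1) + 2 = 1. So 0 ≥ 1, which is false.

Unsatisfiable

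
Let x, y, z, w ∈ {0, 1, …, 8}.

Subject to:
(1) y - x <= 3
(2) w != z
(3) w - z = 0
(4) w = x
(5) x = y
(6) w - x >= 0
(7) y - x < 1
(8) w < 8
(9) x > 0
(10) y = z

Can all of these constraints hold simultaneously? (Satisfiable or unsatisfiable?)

Unsatisfiable

From constraints 4, 5, and 10, w = x = y = z, so w = z. But constraint 2 says w ≠ z. Contradiction.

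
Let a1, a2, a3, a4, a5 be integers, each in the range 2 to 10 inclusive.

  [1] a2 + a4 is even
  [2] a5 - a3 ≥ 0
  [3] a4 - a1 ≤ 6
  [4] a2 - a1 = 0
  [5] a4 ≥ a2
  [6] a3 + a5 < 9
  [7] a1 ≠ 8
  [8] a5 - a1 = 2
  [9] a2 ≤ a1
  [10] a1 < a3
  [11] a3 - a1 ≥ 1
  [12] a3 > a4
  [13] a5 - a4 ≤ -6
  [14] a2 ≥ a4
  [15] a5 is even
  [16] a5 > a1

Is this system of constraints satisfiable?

Constraints 2, 3, 11, and 13 give a3 − a1 ≥ 1, a1 − a4 ≥ -6, a4 − a5 ≥ 6, a5 − a3 ≥ 0.
Adding all 4 inequalities: the left sides telescope to 0, and the right sides sum to 1 + (-6) + 6 + 0 = 1. So 0 ≥ 1, which is false.

Unsatisfiable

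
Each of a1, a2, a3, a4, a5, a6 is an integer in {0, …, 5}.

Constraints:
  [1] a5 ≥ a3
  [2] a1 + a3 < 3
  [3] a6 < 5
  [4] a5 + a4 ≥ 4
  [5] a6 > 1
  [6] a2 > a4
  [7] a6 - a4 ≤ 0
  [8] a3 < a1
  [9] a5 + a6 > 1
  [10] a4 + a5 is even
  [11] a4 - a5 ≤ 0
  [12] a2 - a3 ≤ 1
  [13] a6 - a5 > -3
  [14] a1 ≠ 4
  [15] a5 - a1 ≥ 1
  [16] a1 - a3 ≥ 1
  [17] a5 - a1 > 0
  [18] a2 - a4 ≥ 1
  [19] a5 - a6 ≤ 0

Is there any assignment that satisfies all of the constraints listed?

Constraints 7, 12, 15, 16, 18, and 19 give a2 − a4 ≥ 1, a4 − a6 ≥ 0, a6 − a5 ≥ 0, a5 − a1 ≥ 1, a1 − a3 ≥ 1, a3 − a2 ≥ -1.
Adding all 6 inequalities: the left sides telescope to 0, and the right sides sum to 1 + 0 + 0 + 1 + 1 + (-1) = 2. So 0 ≥ 2, which is false.

Unsatisfiable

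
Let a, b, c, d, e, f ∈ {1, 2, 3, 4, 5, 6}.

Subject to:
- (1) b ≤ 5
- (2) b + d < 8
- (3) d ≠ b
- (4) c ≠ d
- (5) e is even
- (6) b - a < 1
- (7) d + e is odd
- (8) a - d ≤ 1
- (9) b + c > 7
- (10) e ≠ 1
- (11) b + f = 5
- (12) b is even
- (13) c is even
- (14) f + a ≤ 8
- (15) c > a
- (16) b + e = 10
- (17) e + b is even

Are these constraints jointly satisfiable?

Satisfiable

Take a = 4, b = 4, c = 6, d = 3, e = 6, f = 1. Then constraint 2: b + d = 7; constraint 6: b - a = 0; constraint 8: a - d = 1, and every other listed constraint is also met.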